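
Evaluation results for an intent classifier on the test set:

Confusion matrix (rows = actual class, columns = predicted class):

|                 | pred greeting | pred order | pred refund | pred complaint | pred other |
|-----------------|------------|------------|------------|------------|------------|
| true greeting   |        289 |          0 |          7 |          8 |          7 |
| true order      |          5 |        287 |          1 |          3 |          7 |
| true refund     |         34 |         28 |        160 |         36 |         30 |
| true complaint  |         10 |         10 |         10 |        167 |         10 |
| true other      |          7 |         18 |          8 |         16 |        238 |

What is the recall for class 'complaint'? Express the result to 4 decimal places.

recall = TP/(TP+FN).
complaint: TP=167, FN=10+10+10+10=40 → 167/207 = 0.80676

0.8068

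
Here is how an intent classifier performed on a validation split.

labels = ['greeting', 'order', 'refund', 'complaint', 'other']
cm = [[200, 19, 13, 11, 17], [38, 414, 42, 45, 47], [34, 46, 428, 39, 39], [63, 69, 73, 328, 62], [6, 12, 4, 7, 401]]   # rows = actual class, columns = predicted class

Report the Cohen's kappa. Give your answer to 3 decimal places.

0.648

Observed agreement pₒ = trace/N = 1771/2457 = 0.7208
Expected agreement pₑ = Σ (rowᵢ·colᵢ)/N² = (260·341 + 586·560 + 586·560 + 595·430 + 430·566)/2457² = 0.2061
κ = (pₒ − pₑ)/(1 − pₑ) = (0.7208 − 0.2061)/(1 − 0.2061) = 0.648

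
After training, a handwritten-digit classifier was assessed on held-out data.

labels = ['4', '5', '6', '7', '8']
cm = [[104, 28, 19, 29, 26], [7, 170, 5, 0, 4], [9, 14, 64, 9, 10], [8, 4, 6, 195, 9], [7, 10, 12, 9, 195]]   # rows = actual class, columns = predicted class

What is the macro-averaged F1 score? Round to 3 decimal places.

0.739

Per-class F1 score (2·TP/(2·TP+FP+FN)):
  4: TP=104, FP=7+9+8+7=31, FN=28+19+29+26=102 → 208/341 = 0.6100
  5: TP=170, FP=28+14+4+10=56, FN=7+5+0+4=16 → 340/412 = 0.8252
  6: TP=64, FP=19+5+6+12=42, FN=9+14+9+10=42 → 128/212 = 0.6038
  7: TP=195, FP=29+0+9+9=47, FN=8+4+6+9=27 → 390/464 = 0.8405
  8: TP=195, FP=26+4+10+9=49, FN=7+10+12+9=38 → 390/477 = 0.8176
Macro-F1 score = mean = (0.6100 + 0.8252 + 0.6038 + 0.8405 + 0.8176) / 5 = 0.739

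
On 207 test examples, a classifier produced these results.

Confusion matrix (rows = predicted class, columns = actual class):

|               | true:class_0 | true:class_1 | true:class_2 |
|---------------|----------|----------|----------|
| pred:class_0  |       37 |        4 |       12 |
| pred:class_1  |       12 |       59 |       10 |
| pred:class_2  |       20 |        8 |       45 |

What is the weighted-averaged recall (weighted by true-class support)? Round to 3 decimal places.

0.681

Per-class recall (TP/(TP+FN)):
  class_0: TP=37, FN=12+20=32 → 37/69 = 0.5362
  class_1: TP=59, FN=4+8=12 → 59/71 = 0.8310
  class_2: TP=45, FN=12+10=22 → 45/67 = 0.6716
Weighted-recall = Σ (supportᵢ/N)·recallᵢ with N=207: (69/207)·0.5362 + (71/207)·0.8310 + (67/207)·0.6716 = 0.681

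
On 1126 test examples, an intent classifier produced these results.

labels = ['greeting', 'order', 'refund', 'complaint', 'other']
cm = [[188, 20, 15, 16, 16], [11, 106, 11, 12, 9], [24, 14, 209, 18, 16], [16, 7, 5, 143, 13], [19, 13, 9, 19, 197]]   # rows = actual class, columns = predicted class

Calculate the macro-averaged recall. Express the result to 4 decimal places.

0.7472

Per-class recall (TP/(TP+FN)):
  greeting: TP=188, FN=20+15+16+16=67 → 188/255 = 0.73725
  order: TP=106, FN=11+11+12+9=43 → 106/149 = 0.71141
  refund: TP=209, FN=24+14+18+16=72 → 209/281 = 0.74377
  complaint: TP=143, FN=16+7+5+13=41 → 143/184 = 0.77717
  other: TP=197, FN=19+13+9+19=60 → 197/257 = 0.76654
Macro-recall = mean = (0.73725 + 0.71141 + 0.74377 + 0.77717 + 0.76654) / 5 = 0.7472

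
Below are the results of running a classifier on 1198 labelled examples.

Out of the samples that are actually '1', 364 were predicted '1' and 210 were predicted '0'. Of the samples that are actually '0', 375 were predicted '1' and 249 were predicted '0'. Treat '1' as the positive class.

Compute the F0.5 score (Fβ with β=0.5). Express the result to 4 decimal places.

0.5156

Fβ = (1+β²)·TP / ((1+β²)·TP + β²·FN + FP), with β²=1/4
= 1.25·364 / (1.25·364 + 0.25·210 + 375) = 0.5156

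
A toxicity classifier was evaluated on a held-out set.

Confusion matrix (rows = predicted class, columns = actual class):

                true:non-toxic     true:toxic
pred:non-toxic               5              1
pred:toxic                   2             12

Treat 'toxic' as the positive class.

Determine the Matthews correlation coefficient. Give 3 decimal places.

0.663

MCC = (TP·TN − FP·FN) / √((TP+FP)(TP+FN)(TN+FP)(TN+FN))
Numerator = 12·5 − 2·1 = 58
Denominator = √(14·13·7·6) = √7644 = 87.4300
MCC = 58 / 87.4300 = 0.663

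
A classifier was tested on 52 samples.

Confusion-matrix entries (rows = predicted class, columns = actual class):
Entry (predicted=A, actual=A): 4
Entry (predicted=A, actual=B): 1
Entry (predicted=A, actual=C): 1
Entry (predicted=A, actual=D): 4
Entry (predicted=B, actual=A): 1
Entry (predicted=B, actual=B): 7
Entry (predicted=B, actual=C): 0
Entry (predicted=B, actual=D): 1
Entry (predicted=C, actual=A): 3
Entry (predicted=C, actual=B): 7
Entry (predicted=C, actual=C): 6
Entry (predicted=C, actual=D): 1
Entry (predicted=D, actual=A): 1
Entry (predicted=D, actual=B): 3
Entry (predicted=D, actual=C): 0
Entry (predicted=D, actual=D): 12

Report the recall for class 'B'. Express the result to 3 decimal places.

One-vs-rest for 'B': TP = diagonal; FP = other classes predicted 'B'; FN = 'B' predicted as other.
recall = TP/(TP+FN).
B: TP=7, FN=1+7+3=11 → 7/18 = 0.3889

0.389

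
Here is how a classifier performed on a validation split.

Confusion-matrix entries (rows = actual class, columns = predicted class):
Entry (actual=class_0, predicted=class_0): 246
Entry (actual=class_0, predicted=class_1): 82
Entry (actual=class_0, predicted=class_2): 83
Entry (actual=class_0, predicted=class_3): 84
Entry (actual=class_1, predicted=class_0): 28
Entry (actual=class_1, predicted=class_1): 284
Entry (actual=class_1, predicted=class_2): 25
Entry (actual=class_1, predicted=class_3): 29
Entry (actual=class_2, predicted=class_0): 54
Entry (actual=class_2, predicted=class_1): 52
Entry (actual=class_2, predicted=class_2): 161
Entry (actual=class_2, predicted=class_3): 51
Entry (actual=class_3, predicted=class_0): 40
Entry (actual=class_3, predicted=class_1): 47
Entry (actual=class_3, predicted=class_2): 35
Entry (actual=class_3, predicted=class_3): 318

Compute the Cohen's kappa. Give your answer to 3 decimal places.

Observed agreement pₒ = trace/N = 1009/1619 = 0.6232
Expected agreement pₑ = Σ (rowᵢ·colᵢ)/N² = (495·368 + 366·465 + 318·304 + 440·482)/1619² = 0.2522
κ = (pₒ − pₑ)/(1 − pₑ) = (0.6232 − 0.2522)/(1 − 0.2522) = 0.496

0.496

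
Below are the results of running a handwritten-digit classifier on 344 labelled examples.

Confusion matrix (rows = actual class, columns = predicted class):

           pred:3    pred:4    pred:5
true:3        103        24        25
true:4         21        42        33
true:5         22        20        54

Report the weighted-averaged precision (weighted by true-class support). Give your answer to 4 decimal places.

0.5826

Per-class precision (TP/(TP+FP)):
  3: TP=103, FP=21+22=43 → 103/146 = 0.70548
  4: TP=42, FP=24+20=44 → 42/86 = 0.48837
  5: TP=54, FP=25+33=58 → 54/112 = 0.48214
Weighted-precision = Σ (supportᵢ/N)·precisionᵢ with N=344: (152/344)·0.70548 + (96/344)·0.48837 + (96/344)·0.48214 = 0.5826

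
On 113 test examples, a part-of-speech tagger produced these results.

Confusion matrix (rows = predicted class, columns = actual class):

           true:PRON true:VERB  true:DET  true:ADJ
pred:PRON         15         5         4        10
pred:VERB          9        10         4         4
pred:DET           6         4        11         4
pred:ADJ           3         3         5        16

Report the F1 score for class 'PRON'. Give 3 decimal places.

0.448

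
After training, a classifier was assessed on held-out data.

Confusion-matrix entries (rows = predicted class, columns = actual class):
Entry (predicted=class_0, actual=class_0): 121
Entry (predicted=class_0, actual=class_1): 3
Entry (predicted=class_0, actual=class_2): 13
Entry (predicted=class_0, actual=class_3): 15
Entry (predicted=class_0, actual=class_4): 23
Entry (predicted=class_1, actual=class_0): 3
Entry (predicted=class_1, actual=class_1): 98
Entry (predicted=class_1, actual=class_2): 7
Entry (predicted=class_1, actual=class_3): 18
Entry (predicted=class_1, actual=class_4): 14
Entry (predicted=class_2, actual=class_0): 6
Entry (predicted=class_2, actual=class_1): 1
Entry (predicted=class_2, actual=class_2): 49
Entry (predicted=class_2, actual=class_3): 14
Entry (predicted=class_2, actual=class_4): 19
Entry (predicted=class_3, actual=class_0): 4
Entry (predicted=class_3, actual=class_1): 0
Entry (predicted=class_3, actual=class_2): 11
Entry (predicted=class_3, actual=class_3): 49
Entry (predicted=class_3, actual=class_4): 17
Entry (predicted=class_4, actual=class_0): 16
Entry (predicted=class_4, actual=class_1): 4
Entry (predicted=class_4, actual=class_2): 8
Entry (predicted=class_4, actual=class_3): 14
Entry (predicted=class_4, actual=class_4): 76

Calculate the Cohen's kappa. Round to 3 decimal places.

Observed agreement pₒ = trace/N = 393/603 = 0.6517
Expected agreement pₑ = Σ (rowᵢ·colᵢ)/N² = (150·175 + 106·140 + 88·89 + 110·81 + 149·118)/603² = 0.2074
κ = (pₒ − pₑ)/(1 − pₑ) = (0.6517 − 0.2074)/(1 − 0.2074) = 0.561

0.561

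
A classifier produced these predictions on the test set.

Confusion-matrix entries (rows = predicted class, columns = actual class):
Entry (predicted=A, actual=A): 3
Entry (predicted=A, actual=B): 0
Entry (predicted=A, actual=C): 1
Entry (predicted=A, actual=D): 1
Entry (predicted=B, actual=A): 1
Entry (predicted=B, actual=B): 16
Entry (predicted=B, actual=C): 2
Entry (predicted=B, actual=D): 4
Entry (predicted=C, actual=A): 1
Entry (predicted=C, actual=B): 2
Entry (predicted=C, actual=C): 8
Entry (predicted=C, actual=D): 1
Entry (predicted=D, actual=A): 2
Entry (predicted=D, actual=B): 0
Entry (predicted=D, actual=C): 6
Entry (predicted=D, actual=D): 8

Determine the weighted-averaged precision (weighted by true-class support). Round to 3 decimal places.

0.626

Per-class precision (TP/(TP+FP)):
  A: TP=3, FP=0+1+1=2 → 3/5 = 0.6000
  B: TP=16, FP=1+2+4=7 → 16/23 = 0.6957
  C: TP=8, FP=1+2+1=4 → 8/12 = 0.6667
  D: TP=8, FP=2+0+6=8 → 8/16 = 0.5000
Weighted-precision = Σ (supportᵢ/N)·precisionᵢ with N=56: (7/56)·0.6000 + (18/56)·0.6957 + (17/56)·0.6667 + (14/56)·0.5000 = 0.626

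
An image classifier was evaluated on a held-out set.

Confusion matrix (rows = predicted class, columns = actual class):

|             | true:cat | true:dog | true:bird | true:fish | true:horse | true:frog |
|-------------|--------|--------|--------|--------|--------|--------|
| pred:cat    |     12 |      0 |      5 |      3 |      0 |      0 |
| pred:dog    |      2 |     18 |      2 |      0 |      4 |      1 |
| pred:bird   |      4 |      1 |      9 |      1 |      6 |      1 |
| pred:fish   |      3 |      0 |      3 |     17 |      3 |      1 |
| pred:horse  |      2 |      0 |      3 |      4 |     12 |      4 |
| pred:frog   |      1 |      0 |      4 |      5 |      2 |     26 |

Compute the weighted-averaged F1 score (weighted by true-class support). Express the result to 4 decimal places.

0.5801

Per-class F1 score (2·TP/(2·TP+FP+FN)):
  cat: TP=12, FP=0+5+3+0+0=8, FN=2+4+3+2+1=12 → 24/44 = 0.54545
  dog: TP=18, FP=2+2+0+4+1=9, FN=0+1+0+0+0=1 → 36/46 = 0.78261
  bird: TP=9, FP=4+1+1+6+1=13, FN=5+2+3+3+4=17 → 18/48 = 0.37500
  fish: TP=17, FP=3+0+3+3+1=10, FN=3+0+1+4+5=13 → 34/57 = 0.59649
  horse: TP=12, FP=2+0+3+4+4=13, FN=0+4+6+3+2=15 → 24/52 = 0.46154
  frog: TP=26, FP=1+0+4+5+2=12, FN=0+1+1+1+4=7 → 52/71 = 0.73239
Weighted-F1 score = Σ (supportᵢ/N)·F1 scoreᵢ with N=159: (24/159)·0.54545 + (19/159)·0.78261 + (26/159)·0.37500 + (30/159)·0.59649 + (27/159)·0.46154 + (33/159)·0.73239 = 0.5801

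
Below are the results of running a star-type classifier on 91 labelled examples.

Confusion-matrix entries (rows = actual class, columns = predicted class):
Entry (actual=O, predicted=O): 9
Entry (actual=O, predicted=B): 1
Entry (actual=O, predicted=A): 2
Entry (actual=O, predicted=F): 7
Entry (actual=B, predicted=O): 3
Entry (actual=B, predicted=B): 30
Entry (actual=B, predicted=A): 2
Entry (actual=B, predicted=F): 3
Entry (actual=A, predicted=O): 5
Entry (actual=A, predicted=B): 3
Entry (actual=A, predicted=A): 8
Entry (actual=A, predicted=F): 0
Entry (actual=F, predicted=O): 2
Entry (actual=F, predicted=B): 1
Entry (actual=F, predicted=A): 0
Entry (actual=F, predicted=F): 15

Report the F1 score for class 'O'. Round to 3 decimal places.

F1 score = 2·TP/(2·TP+FP+FN).
O: TP=9, FP=3+5+2=10, FN=1+2+7=10 → 18/38 = 0.4737

0.474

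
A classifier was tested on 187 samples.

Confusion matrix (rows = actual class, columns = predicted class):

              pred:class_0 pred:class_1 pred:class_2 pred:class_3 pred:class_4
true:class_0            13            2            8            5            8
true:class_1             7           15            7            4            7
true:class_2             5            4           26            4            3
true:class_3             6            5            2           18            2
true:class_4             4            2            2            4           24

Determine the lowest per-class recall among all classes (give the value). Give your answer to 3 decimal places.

Per-class recall (TP/(TP+FN)):
  class_0: TP=13, FN=2+8+5+8=23 → 13/36 = 0.3611
  class_1: TP=15, FN=7+7+4+7=25 → 15/40 = 0.3750
  class_2: TP=26, FN=5+4+4+3=16 → 26/42 = 0.6190
  class_3: TP=18, FN=6+5+2+2=15 → 18/33 = 0.5455
  class_4: TP=24, FN=4+2+2+4=12 → 24/36 = 0.6667
Lowest is class 'class_0' with recall = 0.361.

0.361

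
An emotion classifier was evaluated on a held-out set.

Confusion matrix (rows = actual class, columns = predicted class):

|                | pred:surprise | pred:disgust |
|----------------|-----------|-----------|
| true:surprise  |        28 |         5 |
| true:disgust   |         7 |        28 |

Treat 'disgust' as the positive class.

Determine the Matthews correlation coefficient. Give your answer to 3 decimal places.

MCC = (TP·TN − FP·FN) / √((TP+FP)(TP+FN)(TN+FP)(TN+FN))
Numerator = 28·28 − 5·7 = 749
Denominator = √(33·35·33·35) = √1334025 = 1155.0000
MCC = 749 / 1155.0000 = 0.648

0.648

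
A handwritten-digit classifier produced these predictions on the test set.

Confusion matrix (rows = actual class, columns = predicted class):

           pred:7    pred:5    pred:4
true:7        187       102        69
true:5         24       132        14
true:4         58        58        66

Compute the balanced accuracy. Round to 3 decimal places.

0.554

Balanced accuracy = mean of per-class recall.
  7: recall = 187/358 = 0.5223
  5: recall = 132/170 = 0.7765
  4: recall = 66/182 = 0.3626
Mean = (0.5223 + 0.7765 + 0.3626) / 3 = 0.554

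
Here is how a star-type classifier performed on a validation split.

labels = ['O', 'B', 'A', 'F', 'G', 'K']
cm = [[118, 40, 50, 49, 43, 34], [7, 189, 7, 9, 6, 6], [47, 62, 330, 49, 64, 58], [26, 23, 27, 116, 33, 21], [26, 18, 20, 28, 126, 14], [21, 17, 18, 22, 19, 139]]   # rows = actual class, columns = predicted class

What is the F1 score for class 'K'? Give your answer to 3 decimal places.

0.547

Take TP from the diagonal, FP from the rest of the 'K' prediction marginal, FN from the rest of the 'K' actual marginal.
F1 score = 2·TP/(2·TP+FP+FN).
K: TP=139, FP=34+6+58+21+14=133, FN=21+17+18+22+19=97 → 278/508 = 0.5472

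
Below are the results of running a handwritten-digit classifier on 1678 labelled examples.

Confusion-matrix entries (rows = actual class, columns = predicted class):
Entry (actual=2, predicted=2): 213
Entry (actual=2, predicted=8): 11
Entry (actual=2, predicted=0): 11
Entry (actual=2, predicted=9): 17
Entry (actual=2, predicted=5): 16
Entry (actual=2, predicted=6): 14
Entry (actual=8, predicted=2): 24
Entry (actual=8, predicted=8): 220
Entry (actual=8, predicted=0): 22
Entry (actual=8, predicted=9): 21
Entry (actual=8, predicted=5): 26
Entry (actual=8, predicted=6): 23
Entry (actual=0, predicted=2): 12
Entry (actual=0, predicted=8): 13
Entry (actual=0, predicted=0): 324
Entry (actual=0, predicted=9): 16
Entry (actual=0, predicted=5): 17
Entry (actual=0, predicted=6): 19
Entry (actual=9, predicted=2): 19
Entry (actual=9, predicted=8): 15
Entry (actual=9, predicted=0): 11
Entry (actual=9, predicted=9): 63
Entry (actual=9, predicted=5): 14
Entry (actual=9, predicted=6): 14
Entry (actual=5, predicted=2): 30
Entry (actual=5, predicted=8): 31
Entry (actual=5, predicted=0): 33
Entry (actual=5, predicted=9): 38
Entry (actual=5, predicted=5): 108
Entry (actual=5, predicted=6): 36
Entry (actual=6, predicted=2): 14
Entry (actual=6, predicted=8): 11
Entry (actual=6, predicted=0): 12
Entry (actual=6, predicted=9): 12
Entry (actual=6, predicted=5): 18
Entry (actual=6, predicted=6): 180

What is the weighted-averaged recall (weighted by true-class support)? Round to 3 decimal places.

Per-class recall (TP/(TP+FN)):
  2: TP=213, FN=11+11+17+16+14=69 → 213/282 = 0.7553
  8: TP=220, FN=24+22+21+26+23=116 → 220/336 = 0.6548
  0: TP=324, FN=12+13+16+17+19=77 → 324/401 = 0.8080
  9: TP=63, FN=19+15+11+14+14=73 → 63/136 = 0.4632
  5: TP=108, FN=30+31+33+38+36=168 → 108/276 = 0.3913
  6: TP=180, FN=14+11+12+12+18=67 → 180/247 = 0.7287
Weighted-recall = Σ (supportᵢ/N)·recallᵢ with N=1678: (282/1678)·0.7553 + (336/1678)·0.6548 + (401/1678)·0.8080 + (136/1678)·0.4632 + (276/1678)·0.3913 + (247/1678)·0.7287 = 0.660

0.660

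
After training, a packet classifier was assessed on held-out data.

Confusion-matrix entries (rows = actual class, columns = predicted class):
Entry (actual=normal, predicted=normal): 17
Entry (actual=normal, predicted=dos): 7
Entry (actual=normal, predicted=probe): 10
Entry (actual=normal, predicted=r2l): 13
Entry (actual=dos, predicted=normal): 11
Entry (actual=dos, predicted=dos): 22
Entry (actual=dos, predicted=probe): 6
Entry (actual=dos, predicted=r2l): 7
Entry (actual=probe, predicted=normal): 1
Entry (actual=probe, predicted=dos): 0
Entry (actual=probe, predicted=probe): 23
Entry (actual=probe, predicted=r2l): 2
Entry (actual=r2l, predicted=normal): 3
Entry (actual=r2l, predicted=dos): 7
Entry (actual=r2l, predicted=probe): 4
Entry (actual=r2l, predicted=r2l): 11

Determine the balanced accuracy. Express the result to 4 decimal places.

0.5411

Balanced accuracy = mean of per-class recall.
  normal: recall = 17/47 = 0.36170
  dos: recall = 22/46 = 0.47826
  probe: recall = 23/26 = 0.88462
  r2l: recall = 11/25 = 0.44000
Mean = (0.36170 + 0.47826 + 0.88462 + 0.44000) / 4 = 0.5411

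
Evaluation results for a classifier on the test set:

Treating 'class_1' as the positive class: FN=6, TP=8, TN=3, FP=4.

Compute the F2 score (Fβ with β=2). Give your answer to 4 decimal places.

Fβ = (1+β²)·TP / ((1+β²)·TP + β²·FN + FP), with β²=4
= 5·8 / (5·8 + 4·6 + 4) = 0.5882

0.5882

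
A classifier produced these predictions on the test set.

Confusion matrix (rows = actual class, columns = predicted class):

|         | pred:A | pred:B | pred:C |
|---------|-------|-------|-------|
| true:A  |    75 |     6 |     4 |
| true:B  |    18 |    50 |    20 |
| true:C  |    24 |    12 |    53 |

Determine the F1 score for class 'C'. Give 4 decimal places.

0.6386

F1 score = 2·TP/(2·TP+FP+FN).
C: TP=53, FP=4+20=24, FN=24+12=36 → 106/166 = 0.63855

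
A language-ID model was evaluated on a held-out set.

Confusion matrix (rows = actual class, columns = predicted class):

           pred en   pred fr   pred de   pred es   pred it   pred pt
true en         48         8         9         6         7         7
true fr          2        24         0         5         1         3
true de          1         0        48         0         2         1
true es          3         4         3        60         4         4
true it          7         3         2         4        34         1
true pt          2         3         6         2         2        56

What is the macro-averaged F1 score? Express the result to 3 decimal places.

0.717

Per-class F1 score (2·TP/(2·TP+FP+FN)):
  en: TP=48, FP=2+1+3+7+2=15, FN=8+9+6+7+7=37 → 96/148 = 0.6486
  fr: TP=24, FP=8+0+4+3+3=18, FN=2+0+5+1+3=11 → 48/77 = 0.6234
  de: TP=48, FP=9+0+3+2+6=20, FN=1+0+0+2+1=4 → 96/120 = 0.8000
  es: TP=60, FP=6+5+0+4+2=17, FN=3+4+3+4+4=18 → 120/155 = 0.7742
  it: TP=34, FP=7+1+2+4+2=16, FN=7+3+2+4+1=17 → 68/101 = 0.6733
  pt: TP=56, FP=7+3+1+4+1=16, FN=2+3+6+2+2=15 → 112/143 = 0.7832
Macro-F1 score = mean = (0.6486 + 0.6234 + 0.8000 + 0.7742 + 0.6733 + 0.7832) / 6 = 0.717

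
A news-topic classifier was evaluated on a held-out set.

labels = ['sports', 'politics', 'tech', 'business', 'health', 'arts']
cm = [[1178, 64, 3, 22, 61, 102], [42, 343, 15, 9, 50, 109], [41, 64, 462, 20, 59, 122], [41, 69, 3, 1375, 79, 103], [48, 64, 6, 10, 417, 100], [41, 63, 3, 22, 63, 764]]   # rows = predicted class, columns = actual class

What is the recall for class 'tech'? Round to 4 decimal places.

0.9390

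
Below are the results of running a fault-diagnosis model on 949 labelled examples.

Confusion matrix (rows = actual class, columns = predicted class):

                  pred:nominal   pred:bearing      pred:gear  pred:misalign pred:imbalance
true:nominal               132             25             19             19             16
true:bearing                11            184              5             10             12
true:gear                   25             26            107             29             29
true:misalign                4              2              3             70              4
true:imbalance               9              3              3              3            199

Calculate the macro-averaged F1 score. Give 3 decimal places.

Per-class F1 score (2·TP/(2·TP+FP+FN)):
  nominal: TP=132, FP=11+25+4+9=49, FN=25+19+19+16=79 → 264/392 = 0.6735
  bearing: TP=184, FP=25+26+2+3=56, FN=11+5+10+12=38 → 368/462 = 0.7965
  gear: TP=107, FP=19+5+3+3=30, FN=25+26+29+29=109 → 214/353 = 0.6062
  misalign: TP=70, FP=19+10+29+3=61, FN=4+2+3+4=13 → 140/214 = 0.6542
  imbalance: TP=199, FP=16+12+29+4=61, FN=9+3+3+3=18 → 398/477 = 0.8344
Macro-F1 score = mean = (0.6735 + 0.7965 + 0.6062 + 0.6542 + 0.8344) / 5 = 0.713

0.713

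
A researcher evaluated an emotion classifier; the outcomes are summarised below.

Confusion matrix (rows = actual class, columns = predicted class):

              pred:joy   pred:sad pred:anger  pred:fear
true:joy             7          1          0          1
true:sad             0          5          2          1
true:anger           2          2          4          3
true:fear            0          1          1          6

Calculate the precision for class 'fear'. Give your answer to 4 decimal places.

0.5455

Treat 'fear' as positive and all other classes as negative.
precision = TP/(TP+FP).
fear: TP=6, FP=1+1+3=5 → 6/11 = 0.54545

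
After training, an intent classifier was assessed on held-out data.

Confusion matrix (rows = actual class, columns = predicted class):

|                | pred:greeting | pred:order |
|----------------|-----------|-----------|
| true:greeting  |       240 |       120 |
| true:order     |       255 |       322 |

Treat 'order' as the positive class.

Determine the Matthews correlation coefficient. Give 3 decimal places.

0.219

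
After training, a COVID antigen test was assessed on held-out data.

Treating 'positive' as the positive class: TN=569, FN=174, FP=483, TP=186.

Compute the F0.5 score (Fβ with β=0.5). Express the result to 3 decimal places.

Fβ = (1+β²)·TP / ((1+β²)·TP + β²·FN + FP), with β²=1/4
= 1.25·186 / (1.25·186 + 0.25·174 + 483) = 0.306

0.306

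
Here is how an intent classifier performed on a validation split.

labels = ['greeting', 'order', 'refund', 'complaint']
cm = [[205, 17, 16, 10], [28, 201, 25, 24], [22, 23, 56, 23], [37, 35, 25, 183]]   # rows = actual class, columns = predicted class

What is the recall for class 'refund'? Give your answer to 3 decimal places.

One-vs-rest for 'refund': TP = diagonal; FP = other classes predicted 'refund'; FN = 'refund' predicted as other.
recall = TP/(TP+FN).
refund: TP=56, FN=22+23+23=68 → 56/124 = 0.4516

0.452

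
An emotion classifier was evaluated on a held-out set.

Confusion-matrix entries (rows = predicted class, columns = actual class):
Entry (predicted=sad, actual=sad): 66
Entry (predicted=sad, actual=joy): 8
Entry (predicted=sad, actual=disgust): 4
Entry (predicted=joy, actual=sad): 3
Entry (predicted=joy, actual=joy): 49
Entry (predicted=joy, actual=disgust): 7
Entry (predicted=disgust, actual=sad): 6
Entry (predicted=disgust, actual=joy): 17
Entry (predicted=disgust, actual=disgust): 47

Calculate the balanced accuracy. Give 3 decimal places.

Balanced accuracy = mean of per-class recall.
  sad: recall = 66/75 = 0.8800
  joy: recall = 49/74 = 0.6622
  disgust: recall = 47/58 = 0.8103
Mean = (0.8800 + 0.6622 + 0.8103) / 3 = 0.784

0.784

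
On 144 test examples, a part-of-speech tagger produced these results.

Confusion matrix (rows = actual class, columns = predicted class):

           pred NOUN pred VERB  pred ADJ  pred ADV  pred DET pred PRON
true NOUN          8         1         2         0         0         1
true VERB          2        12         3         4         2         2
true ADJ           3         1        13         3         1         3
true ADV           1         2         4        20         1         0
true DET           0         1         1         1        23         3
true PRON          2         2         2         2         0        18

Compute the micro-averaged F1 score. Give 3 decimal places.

Micro-averaging pools counts across classes: ΣTP=94, ΣFP=50, ΣFN=50.
Micro-F1 score = 2·TP/(2·TP+FP+FN) on pooled counts = 0.653 (equals overall accuracy in single-label multiclass).

0.653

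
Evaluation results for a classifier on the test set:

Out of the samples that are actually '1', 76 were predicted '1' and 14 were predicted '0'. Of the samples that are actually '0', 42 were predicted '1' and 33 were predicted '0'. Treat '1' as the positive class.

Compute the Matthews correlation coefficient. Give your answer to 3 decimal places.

MCC = (TP·TN − FP·FN) / √((TP+FP)(TP+FN)(TN+FP)(TN+FN))
Numerator = 76·33 − 42·14 = 1920
Denominator = √(118·90·75·47) = √37435500 = 6118.4557
MCC = 1920 / 6118.4557 = 0.314

0.314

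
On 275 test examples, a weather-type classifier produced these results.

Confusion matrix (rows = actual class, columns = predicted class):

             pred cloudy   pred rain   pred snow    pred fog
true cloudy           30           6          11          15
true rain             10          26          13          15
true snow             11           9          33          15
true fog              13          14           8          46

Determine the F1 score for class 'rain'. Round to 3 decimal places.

One-vs-rest for 'rain': TP = diagonal; FP = other classes predicted 'rain'; FN = 'rain' predicted as other.
F1 score = 2·TP/(2·TP+FP+FN).
rain: TP=26, FP=6+9+14=29, FN=10+13+15=38 → 52/119 = 0.4370

0.437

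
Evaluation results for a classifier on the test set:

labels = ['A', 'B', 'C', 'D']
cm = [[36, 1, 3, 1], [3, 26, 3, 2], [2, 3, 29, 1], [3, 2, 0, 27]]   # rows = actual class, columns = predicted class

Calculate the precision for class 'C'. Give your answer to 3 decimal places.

Take TP from the diagonal, FP from the rest of the 'C' prediction marginal, FN from the rest of the 'C' actual marginal.
precision = TP/(TP+FP).
C: TP=29, FP=3+3+0=6 → 29/35 = 0.8286

0.829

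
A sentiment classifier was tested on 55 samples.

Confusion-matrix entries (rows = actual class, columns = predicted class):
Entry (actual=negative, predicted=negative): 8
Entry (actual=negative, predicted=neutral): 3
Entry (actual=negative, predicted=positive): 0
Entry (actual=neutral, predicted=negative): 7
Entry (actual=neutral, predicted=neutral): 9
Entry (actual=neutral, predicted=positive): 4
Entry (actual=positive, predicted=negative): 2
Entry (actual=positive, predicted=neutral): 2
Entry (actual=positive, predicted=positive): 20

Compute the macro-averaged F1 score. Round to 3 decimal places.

Per-class F1 score (2·TP/(2·TP+FP+FN)):
  negative: TP=8, FP=7+2=9, FN=3+0=3 → 16/28 = 0.5714
  neutral: TP=9, FP=3+2=5, FN=7+4=11 → 18/34 = 0.5294
  positive: TP=20, FP=0+4=4, FN=2+2=4 → 40/48 = 0.8333
Macro-F1 score = mean = (0.5714 + 0.5294 + 0.8333) / 3 = 0.645

0.645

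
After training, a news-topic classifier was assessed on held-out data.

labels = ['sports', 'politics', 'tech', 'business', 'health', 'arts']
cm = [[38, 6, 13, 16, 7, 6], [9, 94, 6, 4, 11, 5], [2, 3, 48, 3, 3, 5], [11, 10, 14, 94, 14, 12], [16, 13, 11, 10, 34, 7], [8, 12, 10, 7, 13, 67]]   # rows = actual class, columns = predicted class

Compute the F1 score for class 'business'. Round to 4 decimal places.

One-vs-rest for 'business': TP = diagonal; FP = other classes predicted 'business'; FN = 'business' predicted as other.
F1 score = 2·TP/(2·TP+FP+FN).
business: TP=94, FP=16+4+3+10+7=40, FN=11+10+14+14+12=61 → 188/289 = 0.65052

0.6505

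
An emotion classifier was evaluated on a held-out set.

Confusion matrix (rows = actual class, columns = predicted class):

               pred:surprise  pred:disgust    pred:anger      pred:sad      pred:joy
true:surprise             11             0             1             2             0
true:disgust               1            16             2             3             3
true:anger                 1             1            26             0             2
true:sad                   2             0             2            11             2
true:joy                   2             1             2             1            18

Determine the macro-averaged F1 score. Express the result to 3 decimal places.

Per-class F1 score (2·TP/(2·TP+FP+FN)):
  surprise: TP=11, FP=1+1+2+2=6, FN=0+1+2+0=3 → 22/31 = 0.7097
  disgust: TP=16, FP=0+1+0+1=2, FN=1+2+3+3=9 → 32/43 = 0.7442
  anger: TP=26, FP=1+2+2+2=7, FN=1+1+0+2=4 → 52/63 = 0.8254
  sad: TP=11, FP=2+3+0+1=6, FN=2+0+2+2=6 → 22/34 = 0.6471
  joy: TP=18, FP=0+3+2+2=7, FN=2+1+2+1=6 → 36/49 = 0.7347
Macro-F1 score = mean = (0.7097 + 0.7442 + 0.8254 + 0.6471 + 0.7347) / 5 = 0.732

0.732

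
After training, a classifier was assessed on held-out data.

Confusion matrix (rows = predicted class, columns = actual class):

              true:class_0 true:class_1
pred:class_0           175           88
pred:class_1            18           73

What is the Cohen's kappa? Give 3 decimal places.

0.374

Observed agreement pₒ = trace/N = 248/354 = 0.7006
Expected agreement pₑ = Σ (rowᵢ·colᵢ)/N² = (193·263 + 161·91)/354² = 0.5220
κ = (pₒ − pₑ)/(1 − pₑ) = (0.7006 − 0.5220)/(1 − 0.5220) = 0.374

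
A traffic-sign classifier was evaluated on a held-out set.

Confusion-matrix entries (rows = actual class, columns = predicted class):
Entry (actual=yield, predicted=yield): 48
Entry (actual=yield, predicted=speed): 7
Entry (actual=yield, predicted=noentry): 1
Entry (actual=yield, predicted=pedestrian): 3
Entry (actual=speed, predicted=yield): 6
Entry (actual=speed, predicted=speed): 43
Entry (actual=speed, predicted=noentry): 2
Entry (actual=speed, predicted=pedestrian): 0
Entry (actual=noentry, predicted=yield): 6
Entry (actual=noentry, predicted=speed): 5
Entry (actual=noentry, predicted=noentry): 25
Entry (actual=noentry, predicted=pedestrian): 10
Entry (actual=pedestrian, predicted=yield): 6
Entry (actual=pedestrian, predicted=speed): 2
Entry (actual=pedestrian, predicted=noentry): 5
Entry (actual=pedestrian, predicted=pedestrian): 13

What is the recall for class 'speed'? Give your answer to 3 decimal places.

Treat 'speed' as positive and all other classes as negative.
recall = TP/(TP+FN).
speed: TP=43, FN=6+2+0=8 → 43/51 = 0.8431

0.843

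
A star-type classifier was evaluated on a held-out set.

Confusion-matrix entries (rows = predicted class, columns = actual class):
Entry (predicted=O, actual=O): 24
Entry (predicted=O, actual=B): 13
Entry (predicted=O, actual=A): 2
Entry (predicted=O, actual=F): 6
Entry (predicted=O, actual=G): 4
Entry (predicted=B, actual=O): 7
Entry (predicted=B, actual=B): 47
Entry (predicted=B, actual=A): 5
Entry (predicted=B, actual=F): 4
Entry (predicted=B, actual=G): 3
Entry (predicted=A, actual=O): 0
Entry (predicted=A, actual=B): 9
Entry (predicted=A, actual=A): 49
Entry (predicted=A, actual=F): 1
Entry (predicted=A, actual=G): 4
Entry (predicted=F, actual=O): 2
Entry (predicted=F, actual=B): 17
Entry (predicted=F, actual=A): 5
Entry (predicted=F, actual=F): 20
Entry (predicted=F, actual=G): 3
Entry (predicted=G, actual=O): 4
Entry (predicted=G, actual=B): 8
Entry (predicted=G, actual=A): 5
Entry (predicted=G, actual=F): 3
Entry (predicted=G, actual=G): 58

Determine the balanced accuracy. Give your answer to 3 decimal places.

Balanced accuracy = mean of per-class recall.
  O: recall = 24/37 = 0.6486
  B: recall = 47/94 = 0.5000
  A: recall = 49/66 = 0.7424
  F: recall = 20/34 = 0.5882
  G: recall = 58/72 = 0.8056
Mean = (0.6486 + 0.5000 + 0.7424 + 0.5882 + 0.8056) / 5 = 0.657

0.657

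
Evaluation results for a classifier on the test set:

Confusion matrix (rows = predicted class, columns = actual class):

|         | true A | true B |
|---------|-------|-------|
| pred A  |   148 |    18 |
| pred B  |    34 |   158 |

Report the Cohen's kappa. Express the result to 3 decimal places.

0.710

Observed agreement pₒ = trace/N = 306/358 = 0.8547
Expected agreement pₑ = Σ (rowᵢ·colᵢ)/N² = (182·166 + 176·192)/358² = 0.4994
κ = (pₒ − pₑ)/(1 − pₑ) = (0.8547 − 0.4994)/(1 − 0.4994) = 0.710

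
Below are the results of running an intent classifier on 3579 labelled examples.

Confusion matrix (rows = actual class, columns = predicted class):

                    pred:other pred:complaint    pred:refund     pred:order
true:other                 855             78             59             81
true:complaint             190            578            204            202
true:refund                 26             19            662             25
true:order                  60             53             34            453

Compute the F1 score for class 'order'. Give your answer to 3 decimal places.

One-vs-rest for 'order': TP = diagonal; FP = other classes predicted 'order'; FN = 'order' predicted as other.
F1 score = 2·TP/(2·TP+FP+FN).
order: TP=453, FP=81+202+25=308, FN=60+53+34=147 → 906/1361 = 0.6657

0.666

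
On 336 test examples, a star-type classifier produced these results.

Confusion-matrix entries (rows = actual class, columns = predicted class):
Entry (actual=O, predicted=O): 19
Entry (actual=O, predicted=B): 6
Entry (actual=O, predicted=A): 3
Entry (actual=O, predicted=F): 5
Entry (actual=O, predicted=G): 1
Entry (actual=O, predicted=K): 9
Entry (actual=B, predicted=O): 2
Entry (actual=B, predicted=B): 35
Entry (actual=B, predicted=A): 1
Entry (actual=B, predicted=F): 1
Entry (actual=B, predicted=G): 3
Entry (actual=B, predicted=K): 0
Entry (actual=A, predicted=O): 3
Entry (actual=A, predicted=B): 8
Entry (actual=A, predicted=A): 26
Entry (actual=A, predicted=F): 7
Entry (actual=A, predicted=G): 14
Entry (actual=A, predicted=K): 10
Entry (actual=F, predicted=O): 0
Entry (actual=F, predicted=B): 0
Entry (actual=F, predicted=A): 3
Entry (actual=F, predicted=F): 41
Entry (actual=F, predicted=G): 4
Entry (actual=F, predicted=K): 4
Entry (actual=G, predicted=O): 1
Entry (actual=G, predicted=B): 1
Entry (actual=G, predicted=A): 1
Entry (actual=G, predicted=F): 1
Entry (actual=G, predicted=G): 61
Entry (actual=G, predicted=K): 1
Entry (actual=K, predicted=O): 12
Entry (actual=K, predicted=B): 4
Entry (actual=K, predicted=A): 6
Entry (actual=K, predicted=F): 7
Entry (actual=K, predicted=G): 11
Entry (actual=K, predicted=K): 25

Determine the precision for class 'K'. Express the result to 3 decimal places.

Take TP from the diagonal, FP from the rest of the 'K' prediction marginal, FN from the rest of the 'K' actual marginal.
precision = TP/(TP+FP).
K: TP=25, FP=9+0+10+4+1=24 → 25/49 = 0.5102

0.510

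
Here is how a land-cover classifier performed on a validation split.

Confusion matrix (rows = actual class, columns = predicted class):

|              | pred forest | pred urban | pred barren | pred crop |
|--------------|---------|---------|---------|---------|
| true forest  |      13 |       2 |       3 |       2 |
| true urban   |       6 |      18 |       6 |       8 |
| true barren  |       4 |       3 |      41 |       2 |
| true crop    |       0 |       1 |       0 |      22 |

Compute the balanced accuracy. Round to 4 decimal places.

Balanced accuracy = mean of per-class recall.
  forest: recall = 13/20 = 0.65000
  urban: recall = 18/38 = 0.47368
  barren: recall = 41/50 = 0.82000
  crop: recall = 22/23 = 0.95652
Mean = (0.65000 + 0.47368 + 0.82000 + 0.95652) / 4 = 0.7251

0.7251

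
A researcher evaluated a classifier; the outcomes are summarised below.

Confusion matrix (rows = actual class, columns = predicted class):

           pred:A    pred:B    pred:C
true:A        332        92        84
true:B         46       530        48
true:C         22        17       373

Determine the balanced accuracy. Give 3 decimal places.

Balanced accuracy = mean of per-class recall.
  A: recall = 332/508 = 0.6535
  B: recall = 530/624 = 0.8494
  C: recall = 373/412 = 0.9053
Mean = (0.6535 + 0.8494 + 0.9053) / 3 = 0.803

0.803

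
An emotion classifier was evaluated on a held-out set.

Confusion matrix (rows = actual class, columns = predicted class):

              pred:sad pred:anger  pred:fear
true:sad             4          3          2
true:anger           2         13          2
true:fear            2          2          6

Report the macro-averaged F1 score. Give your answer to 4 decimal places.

0.6045

Per-class F1 score (2·TP/(2·TP+FP+FN)):
  sad: TP=4, FP=2+2=4, FN=3+2=5 → 8/17 = 0.47059
  anger: TP=13, FP=3+2=5, FN=2+2=4 → 26/35 = 0.74286
  fear: TP=6, FP=2+2=4, FN=2+2=4 → 12/20 = 0.60000
Macro-F1 score = mean = (0.47059 + 0.74286 + 0.60000) / 3 = 0.6045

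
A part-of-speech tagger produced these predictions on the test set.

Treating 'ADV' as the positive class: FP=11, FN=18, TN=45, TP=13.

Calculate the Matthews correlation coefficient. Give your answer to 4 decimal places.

0.2389

MCC = (TP·TN − FP·FN) / √((TP+FP)(TP+FN)(TN+FP)(TN+FN))
Numerator = 13·45 − 11·18 = 387
Denominator = √(24·31·56·63) = √2624832 = 1620.1333
MCC = 387 / 1620.1333 = 0.2389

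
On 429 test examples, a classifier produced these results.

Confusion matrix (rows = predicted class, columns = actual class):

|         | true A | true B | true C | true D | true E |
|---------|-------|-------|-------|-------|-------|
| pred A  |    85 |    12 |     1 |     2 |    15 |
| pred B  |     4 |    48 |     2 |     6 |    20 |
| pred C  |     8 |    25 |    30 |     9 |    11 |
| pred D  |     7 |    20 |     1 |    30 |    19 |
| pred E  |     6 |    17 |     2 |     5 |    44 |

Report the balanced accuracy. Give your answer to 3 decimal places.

Balanced accuracy = mean of per-class recall.
  A: recall = 85/110 = 0.7727
  B: recall = 48/122 = 0.3934
  C: recall = 30/36 = 0.8333
  D: recall = 30/52 = 0.5769
  E: recall = 44/109 = 0.4037
Mean = (0.7727 + 0.3934 + 0.8333 + 0.5769 + 0.4037) / 5 = 0.596

0.596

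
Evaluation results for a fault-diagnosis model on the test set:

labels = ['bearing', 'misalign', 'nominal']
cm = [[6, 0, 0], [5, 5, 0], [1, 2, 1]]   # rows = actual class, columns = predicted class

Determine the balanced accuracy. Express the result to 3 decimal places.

Balanced accuracy = mean of per-class recall.
  bearing: recall = 6/6 = 1.0000
  misalign: recall = 5/10 = 0.5000
  nominal: recall = 1/4 = 0.2500
Mean = (1.0000 + 0.5000 + 0.2500) / 3 = 0.583

0.583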